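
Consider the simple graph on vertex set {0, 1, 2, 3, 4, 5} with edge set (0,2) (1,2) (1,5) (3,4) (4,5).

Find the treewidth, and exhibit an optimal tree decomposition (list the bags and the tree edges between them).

The largest bag has 2 vertices, giving width 1; this decomposition certifies tw(G) ≤ 1. Since G has at least one edge (e.g. 3–4), it is not an edgeless graph, so tw(G) ≥ 1. Therefore the treewidth is 1.

Treewidth 1.
Bags: B1 = {3, 4}  B2 = {4, 5}  B3 = {1, 5}  B4 = {1, 2}  B5 = {0, 2}
Tree: B1–B2, B2–B3, B3–B4, B4–B5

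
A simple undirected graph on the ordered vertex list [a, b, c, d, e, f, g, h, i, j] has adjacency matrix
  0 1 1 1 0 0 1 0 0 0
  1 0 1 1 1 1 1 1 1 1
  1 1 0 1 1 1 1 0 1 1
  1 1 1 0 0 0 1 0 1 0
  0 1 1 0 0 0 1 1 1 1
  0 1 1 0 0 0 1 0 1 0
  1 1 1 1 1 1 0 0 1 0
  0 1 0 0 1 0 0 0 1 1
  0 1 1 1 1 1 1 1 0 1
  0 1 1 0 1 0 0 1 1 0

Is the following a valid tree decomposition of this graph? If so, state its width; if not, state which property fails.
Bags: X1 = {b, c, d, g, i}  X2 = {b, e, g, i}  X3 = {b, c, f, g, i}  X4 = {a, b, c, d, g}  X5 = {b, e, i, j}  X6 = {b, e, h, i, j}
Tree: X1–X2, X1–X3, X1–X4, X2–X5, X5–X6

No — edge (c,e) lies in no bag.

A tree decomposition must satisfy three properties: every vertex lies in some bag; for every edge, both endpoints lie together in some bag; and for every vertex, the bags containing it form a connected subtree. Here edge (c,e) lies in no bag, so the decomposition is invalid.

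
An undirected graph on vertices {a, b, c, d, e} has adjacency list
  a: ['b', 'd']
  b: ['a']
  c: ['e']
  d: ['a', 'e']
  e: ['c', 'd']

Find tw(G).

1

A width-1 tree decomposition is:
Bags: B1 = {c, e}  B2 = {d, e}  B3 = {a, d}  B4 = {a, b}
Tree: B1–B2, B2–B3, B3–B4
Each bag holds 2 vertices, so the decomposition has width 1, which upper-bounds the treewidth. Since G has at least one edge (e.g. c–e), it is not an edgeless graph, so tw(G) ≥ 1. The upper and lower bounds meet at 1, so that is the treewidth.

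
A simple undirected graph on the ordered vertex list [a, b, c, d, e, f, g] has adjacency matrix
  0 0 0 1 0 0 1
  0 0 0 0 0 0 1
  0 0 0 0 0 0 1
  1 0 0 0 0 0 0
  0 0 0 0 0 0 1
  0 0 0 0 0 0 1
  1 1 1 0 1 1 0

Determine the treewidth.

A width-1 tree decomposition is:
Bags: B1 = {a, g}  B2 = {e, g}  B3 = {c, g}  B4 = {f, g}  B5 = {a, d}  B6 = {b, g}
Tree: B1–B2, B2–B3, B2–B4, B1–B5, B4–B6
Each bag holds 2 vertices, so the decomposition has width 1, which upper-bounds the treewidth. Since G has at least one edge (e.g. a–g), it is not an edgeless graph, so tw(G) ≥ 1. Hence tw(G) = 1 exactly.

1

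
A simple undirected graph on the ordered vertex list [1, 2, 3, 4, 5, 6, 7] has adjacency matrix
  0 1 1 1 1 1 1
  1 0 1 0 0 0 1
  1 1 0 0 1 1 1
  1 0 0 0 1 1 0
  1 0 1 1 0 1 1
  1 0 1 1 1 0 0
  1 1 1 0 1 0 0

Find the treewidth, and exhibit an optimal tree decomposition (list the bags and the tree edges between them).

Treewidth 3.
Bags: B1 = {1, 3, 5, 7}  B2 = {1, 2, 3, 7}  B3 = {1, 3, 5, 6}  B4 = {1, 4, 5, 6}
Tree: B1–B2, B1–B3, B3–B4

Each bag holds 4 vertices, so the decomposition has width 3, which upper-bounds the treewidth. For the lower bound, the 4 vertices {1, 2, 3, 7} are pairwise adjacent, and any tree decomposition puts a clique entirely inside one bag — forcing width ≥ 3. Therefore the treewidth is 3.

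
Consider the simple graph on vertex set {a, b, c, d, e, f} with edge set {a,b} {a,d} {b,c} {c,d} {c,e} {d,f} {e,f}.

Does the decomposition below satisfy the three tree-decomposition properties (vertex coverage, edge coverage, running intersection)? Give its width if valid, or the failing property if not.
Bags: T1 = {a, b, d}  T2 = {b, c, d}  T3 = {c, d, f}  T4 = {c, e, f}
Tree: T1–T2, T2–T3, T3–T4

Yes; width 2.

Checking the three conditions: (i) the bags cover all of {a, b, c, d, e, f}; (ii) for each edge, some bag contains both endpoints; (iii) the bags containing any fixed vertex form a subtree. All hold, so the decomposition is valid with width 3 − 1 = 2.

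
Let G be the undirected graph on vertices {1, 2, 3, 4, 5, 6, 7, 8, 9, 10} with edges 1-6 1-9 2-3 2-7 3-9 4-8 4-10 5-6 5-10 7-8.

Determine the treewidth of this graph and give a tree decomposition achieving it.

Treewidth 2.
Bags: B1 = {2, 3, 7}  B2 = {3, 7, 8}  B3 = {3, 4, 8}  B4 = {3, 4, 10}  B5 = {3, 5, 10}  B6 = {3, 5, 6}  B7 = {1, 3, 6}  B8 = {1, 3, 9}
Tree: B1–B2, B2–B3, B3–B4, B4–B5, B5–B6, B6–B7, B7–B8

Each bag holds 3 vertices, so the decomposition has width 2, which upper-bounds the treewidth. Since 3–2–7–8–4–10–5–6–1–9–3 is a cycle in G, G is not acyclic. Forests are exactly the graphs of treewidth ≤ 1, so tw(G) ≥ 2. Combining the bounds, tw(G) = 2.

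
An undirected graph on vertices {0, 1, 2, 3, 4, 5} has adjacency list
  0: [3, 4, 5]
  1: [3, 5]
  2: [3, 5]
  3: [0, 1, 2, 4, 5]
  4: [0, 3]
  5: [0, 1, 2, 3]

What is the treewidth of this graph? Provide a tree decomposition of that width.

Treewidth 2.
One optimal decomposition is:
Bags: B1 = {1, 3, 5}  B2 = {0, 3, 5}  B3 = {2, 3, 5}  B4 = {0, 3, 4}
Tree: B1–B2, B1–B3, B2–B4

Every bag has size at most 3, so the width is 3 − 1 = 2 and tw(G) ≤ 2. For the lower bound, the 3 vertices {0, 3, 4} are pairwise adjacent, and any tree decomposition puts a clique entirely inside one bag — forcing width ≥ 2. Combining the bounds, tw(G) = 2.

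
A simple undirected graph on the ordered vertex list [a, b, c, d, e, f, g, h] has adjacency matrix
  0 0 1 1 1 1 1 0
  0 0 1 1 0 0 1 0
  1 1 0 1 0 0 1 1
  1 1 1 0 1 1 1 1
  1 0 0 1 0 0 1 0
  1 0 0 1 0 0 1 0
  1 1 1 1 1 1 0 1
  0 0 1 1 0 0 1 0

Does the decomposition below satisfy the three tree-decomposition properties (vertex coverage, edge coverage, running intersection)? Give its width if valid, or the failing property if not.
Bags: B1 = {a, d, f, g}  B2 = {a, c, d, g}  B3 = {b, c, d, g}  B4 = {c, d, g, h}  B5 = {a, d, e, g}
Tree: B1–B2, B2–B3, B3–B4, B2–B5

Yes; width 3.

Every vertex of G appears in some bag (union = {a, b, c, d, e, f, g, h}); every edge is covered by a bag; and for each vertex v the set of bags containing v is connected in the bag tree. The decomposition is therefore valid. The largest bag has 4 vertices, so the width is 3.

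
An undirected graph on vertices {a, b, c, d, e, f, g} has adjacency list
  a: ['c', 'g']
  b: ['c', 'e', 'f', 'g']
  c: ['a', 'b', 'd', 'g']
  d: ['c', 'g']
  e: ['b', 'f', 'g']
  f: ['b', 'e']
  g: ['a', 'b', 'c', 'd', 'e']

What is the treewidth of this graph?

2

A width-2 tree decomposition is:
Bags: B1 = {b, c, g}  B2 = {c, d, g}  B3 = {b, e, g}  B4 = {a, c, g}  B5 = {b, e, f}
Tree: B1–B2, B1–B3, B1–B4, B3–B5
The largest bag has 3 vertices, giving width 2; this decomposition certifies tw(G) ≤ 2. Conversely, {b, e, g} is a clique of size 3, and the vertices of any clique must share a bag in every tree decomposition; so some bag has ≥ 3 vertices and tw(G) ≥ 2. Combining the bounds, tw(G) = 2.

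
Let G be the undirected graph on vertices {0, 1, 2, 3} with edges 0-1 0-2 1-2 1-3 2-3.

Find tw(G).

2

A width-2 tree decomposition is:
Bags: B1 = {0, 1, 2}  B2 = {1, 2, 3}
Tree: B1–B2
Every bag has size at most 3, so the width is 3 − 1 = 2 and tw(G) ≤ 2. For the lower bound, the 3 vertices {0, 1, 2} are pairwise adjacent, and any tree decomposition puts a clique entirely inside one bag — forcing width ≥ 2. Hence tw(G) = 2 exactly.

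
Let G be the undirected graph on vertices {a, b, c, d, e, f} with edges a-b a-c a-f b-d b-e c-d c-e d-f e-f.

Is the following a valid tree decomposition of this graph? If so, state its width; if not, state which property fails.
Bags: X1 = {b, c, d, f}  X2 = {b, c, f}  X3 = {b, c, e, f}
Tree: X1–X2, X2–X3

A tree decomposition must satisfy three properties: every vertex lies in some bag; for every edge, both endpoints lie together in some bag; and for every vertex, the bags containing it form a connected subtree. Here vertex a appears in no bag, so the decomposition is invalid.

No — vertex a appears in no bag.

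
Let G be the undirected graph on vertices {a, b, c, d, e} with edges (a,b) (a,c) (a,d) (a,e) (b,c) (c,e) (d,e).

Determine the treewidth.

A width-2 tree decomposition is:
Bags: B1 = {a, d, e}  B2 = {a, c, e}  B3 = {a, b, c}
Tree: B1–B2, B2–B3
The largest bag has 3 vertices, giving width 2; this decomposition certifies tw(G) ≤ 2. On the other hand G contains the 3-clique {a, d, e}. A clique must lie in a single bag of any decomposition, so no decomposition can have width below 2. Hence tw(G) = 2 exactly.

2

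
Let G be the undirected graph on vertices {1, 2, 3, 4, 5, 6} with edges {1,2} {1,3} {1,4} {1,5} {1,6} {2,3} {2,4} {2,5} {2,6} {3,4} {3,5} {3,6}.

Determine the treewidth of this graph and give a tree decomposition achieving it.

Treewidth 3.
One optimal decomposition is:
Bags: B1 = {1, 2, 3, 6}  B2 = {1, 2, 3, 4}  B3 = {1, 2, 3, 5}
Tree: B1–B2, B1–B3

The largest bag has 4 vertices, giving width 3; this decomposition certifies tw(G) ≤ 3. Conversely, {1, 2, 3, 4} is a clique of size 4, and the vertices of any clique must share a bag in every tree decomposition; so some bag has ≥ 4 vertices and tw(G) ≥ 3. Combining the bounds, tw(G) = 3.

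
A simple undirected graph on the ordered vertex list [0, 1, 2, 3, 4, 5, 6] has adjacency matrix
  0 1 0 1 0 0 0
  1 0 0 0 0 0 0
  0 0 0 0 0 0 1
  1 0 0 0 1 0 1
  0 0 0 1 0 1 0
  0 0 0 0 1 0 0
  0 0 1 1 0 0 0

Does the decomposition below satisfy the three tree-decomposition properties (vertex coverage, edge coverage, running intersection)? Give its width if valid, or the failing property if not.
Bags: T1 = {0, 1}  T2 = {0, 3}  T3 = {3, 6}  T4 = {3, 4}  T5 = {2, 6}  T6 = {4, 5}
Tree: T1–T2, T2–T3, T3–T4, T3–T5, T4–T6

Every vertex of G appears in some bag (union = {0, 1, 2, 3, 4, 5, 6}); every edge is covered by a bag; and for each vertex v the set of bags containing v is connected in the bag tree. The decomposition is therefore valid. The largest bag has 2 vertices, so the width is 1.

Yes; width 1.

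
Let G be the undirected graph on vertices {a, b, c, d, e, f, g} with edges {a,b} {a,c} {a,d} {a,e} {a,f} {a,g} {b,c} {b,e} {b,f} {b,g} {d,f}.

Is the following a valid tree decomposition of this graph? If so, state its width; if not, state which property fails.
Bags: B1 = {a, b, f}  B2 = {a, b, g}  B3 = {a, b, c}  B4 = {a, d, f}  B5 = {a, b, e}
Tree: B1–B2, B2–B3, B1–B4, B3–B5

Yes; width 2.

Vertex coverage: the bags together contain {a, b, c, d, e, f, g}, the full vertex set. Edge coverage: each edge of G has both endpoints in at least one bag. Running intersection: for every vertex, the bags containing it form a connected subtree. All three properties hold, so this is a valid tree decomposition of width max|bag| − 1 = 2, and hence tw(G) ≤ 2.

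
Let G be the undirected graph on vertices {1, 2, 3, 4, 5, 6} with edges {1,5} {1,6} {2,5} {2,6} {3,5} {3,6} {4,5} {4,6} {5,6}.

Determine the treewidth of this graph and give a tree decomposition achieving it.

The largest bag has 3 vertices, giving width 2; this decomposition certifies tw(G) ≤ 2. For the lower bound, the 3 vertices {1, 5, 6} are pairwise adjacent, and any tree decomposition puts a clique entirely inside one bag — forcing width ≥ 2. Therefore the treewidth is 2.

Treewidth 2.
Bags: B1 = {1, 5, 6}  B2 = {2, 5, 6}  B3 = {4, 5, 6}  B4 = {3, 5, 6}
Tree: B1–B2, B2–B3, B2–B4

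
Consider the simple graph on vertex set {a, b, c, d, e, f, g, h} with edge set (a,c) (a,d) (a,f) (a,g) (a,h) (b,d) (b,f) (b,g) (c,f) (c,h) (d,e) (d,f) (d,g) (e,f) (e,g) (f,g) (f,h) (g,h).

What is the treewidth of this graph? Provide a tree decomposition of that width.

Treewidth 3.
One such decomposition:
Bags: B1 = {a, d, f, g}  B2 = {a, f, g, h}  B3 = {d, e, f, g}  B4 = {b, d, f, g}  B5 = {a, c, f, h}
Tree: B1–B2, B1–B3, B3–B4, B2–B5

Every bag has size at most 4, so the width is 4 − 1 = 3 and tw(G) ≤ 3. On the other hand G contains the 4-clique {d, e, f, g}. A clique must lie in a single bag of any decomposition, so no decomposition can have width below 3. The upper and lower bounds meet at 3, so that is the treewidth.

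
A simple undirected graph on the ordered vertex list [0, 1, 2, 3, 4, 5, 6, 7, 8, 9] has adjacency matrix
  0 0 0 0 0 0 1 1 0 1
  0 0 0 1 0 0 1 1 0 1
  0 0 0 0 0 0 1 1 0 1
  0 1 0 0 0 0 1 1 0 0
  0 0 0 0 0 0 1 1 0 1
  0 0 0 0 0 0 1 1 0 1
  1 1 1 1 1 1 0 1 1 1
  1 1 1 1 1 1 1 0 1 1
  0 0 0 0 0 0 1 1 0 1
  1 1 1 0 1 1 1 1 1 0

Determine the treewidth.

A width-3 tree decomposition is:
Bags: B1 = {5, 6, 7, 9}  B2 = {2, 6, 7, 9}  B3 = {4, 6, 7, 9}  B4 = {1, 6, 7, 9}  B5 = {1, 3, 6, 7}  B6 = {6, 7, 8, 9}  B7 = {0, 6, 7, 9}
Tree: B1–B2, B2–B3, B1–B4, B4–B5, B1–B6, B2–B7
Every bag has size at most 4, so the width is 4 − 1 = 3 and tw(G) ≤ 3. Conversely, {0, 6, 7, 9} is a clique of size 4, and the vertices of any clique must share a bag in every tree decomposition; so some bag has ≥ 4 vertices and tw(G) ≥ 3. Hence tw(G) = 3 exactly.

3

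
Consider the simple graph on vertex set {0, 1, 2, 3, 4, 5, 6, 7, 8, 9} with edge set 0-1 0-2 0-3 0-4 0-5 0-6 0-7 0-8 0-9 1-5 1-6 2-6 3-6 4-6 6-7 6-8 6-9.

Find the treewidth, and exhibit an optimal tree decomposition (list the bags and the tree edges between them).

Each bag holds 3 vertices, so the decomposition has width 2, which upper-bounds the treewidth. On the other hand G contains the 3-clique {0, 1, 5}. A clique must lie in a single bag of any decomposition, so no decomposition can have width below 2. Combining the bounds, tw(G) = 2.

Treewidth 2.
One optimal decomposition is:
Bags: B1 = {0, 3, 6}  B2 = {0, 6, 7}  B3 = {0, 6, 8}  B4 = {0, 4, 6}  B5 = {0, 2, 6}  B6 = {0, 6, 9}  B7 = {0, 1, 6}  B8 = {0, 1, 5}
Tree: B1–B2, B2–B3, B2–B4, B3–B5, B2–B6, B3–B7, B7–B8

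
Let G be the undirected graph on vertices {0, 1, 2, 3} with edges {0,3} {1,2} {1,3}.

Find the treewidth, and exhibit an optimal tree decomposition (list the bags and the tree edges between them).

Treewidth 1.
One such decomposition:
Bags: B1 = {1, 3}  B2 = {0, 3}  B3 = {1, 2}
Tree: B1–B2, B1–B3

The largest bag has 2 vertices, giving width 1; this decomposition certifies tw(G) ≤ 1. Any graph with an edge has treewidth ≥ 1, and G has the edge 1–3. Hence tw(G) = 1 exactly.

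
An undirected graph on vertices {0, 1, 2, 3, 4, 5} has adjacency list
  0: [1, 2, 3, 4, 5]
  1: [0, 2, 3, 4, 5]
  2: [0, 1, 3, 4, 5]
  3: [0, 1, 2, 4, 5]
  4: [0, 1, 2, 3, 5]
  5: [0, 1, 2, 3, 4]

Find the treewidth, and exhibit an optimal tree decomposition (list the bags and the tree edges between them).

Treewidth 5.
One such decomposition:
Bags: B1 = {0, 1, 2, 3, 4, 5}
Tree: (single bag)

With just one bag of size 6, the width is 6 − 1 = 5, so tw(G) ≤ 5. For the lower bound, the 6 vertices {0, 1, 2, 3, 4, 5} are pairwise adjacent, and any tree decomposition puts a clique entirely inside one bag — forcing width ≥ 5. The upper and lower bounds meet at 5, so that is the treewidth.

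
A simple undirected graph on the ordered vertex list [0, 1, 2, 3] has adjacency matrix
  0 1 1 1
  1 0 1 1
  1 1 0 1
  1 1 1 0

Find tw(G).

3

A width-3 tree decomposition is:
Bags: B1 = {0, 1, 2, 3}
Tree: (single bag)
With just one bag of size 4, the width is 4 − 1 = 3, so tw(G) ≤ 3. On the other hand G contains the 4-clique {0, 1, 2, 3}. A clique must lie in a single bag of any decomposition, so no decomposition can have width below 3. Therefore the treewidth is 3.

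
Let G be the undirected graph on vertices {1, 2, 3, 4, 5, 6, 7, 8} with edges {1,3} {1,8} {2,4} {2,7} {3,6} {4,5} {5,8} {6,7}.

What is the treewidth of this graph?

A width-2 tree decomposition is:
Bags: B1 = {1, 3, 8}  B2 = {3, 5, 8}  B3 = {3, 4, 5}  B4 = {2, 3, 4}  B5 = {2, 3, 7}  B6 = {3, 6, 7}
Tree: B1–B2, B2–B3, B3–B4, B4–B5, B5–B6
The largest bag has 3 vertices, giving width 2; this decomposition certifies tw(G) ≤ 2. For the lower bound, G contains the cycle 3–1–8–5–4–2–7–6–3, so G is not a forest; only forests have treewidth ≤ 1, hence tw(G) ≥ 2. The upper and lower bounds meet at 2, so that is the treewidth.

2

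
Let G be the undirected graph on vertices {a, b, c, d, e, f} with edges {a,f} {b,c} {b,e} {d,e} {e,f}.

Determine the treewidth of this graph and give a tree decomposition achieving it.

Treewidth 1.
Bags: B1 = {e, f}  B2 = {b, e}  B3 = {a, f}  B4 = {d, e}  B5 = {b, c}
Tree: B1–B2, B1–B3, B1–B4, B2–B5

The largest bag has 2 vertices, giving width 1; this decomposition certifies tw(G) ≤ 1. Any graph with an edge has treewidth ≥ 1, and G has the edge f–e. Combining the bounds, tw(G) = 1.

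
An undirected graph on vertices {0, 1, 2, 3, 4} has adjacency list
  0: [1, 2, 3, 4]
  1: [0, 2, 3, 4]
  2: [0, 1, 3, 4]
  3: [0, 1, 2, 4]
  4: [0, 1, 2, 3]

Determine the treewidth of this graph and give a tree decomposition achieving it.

Treewidth 4.
One such decomposition:
Bags: B1 = {0, 1, 2, 3, 4}
Tree: (single bag)

A single bag containing all 5 vertices is trivially a valid decomposition of width 4. For the lower bound, the 5 vertices {0, 1, 2, 3, 4} are pairwise adjacent, and any tree decomposition puts a clique entirely inside one bag — forcing width ≥ 4. Combining the bounds, tw(G) = 4.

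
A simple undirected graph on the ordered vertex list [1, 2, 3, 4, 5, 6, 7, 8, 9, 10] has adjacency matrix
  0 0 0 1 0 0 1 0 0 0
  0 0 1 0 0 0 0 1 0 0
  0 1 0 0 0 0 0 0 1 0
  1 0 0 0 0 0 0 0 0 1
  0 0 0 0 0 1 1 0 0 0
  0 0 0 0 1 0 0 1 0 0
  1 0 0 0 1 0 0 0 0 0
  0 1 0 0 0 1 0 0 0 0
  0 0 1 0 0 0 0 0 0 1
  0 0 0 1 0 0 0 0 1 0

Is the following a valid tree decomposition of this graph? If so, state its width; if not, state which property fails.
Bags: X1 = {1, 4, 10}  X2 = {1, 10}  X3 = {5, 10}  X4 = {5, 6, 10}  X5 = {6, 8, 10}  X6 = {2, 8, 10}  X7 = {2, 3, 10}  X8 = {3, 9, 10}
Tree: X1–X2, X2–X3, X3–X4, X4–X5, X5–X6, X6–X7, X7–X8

No — vertex 7 appears in no bag.

A tree decomposition must satisfy three properties: every vertex lies in some bag; for every edge, both endpoints lie together in some bag; and for every vertex, the bags containing it form a connected subtree. Here vertex 7 appears in no bag, so the decomposition is invalid.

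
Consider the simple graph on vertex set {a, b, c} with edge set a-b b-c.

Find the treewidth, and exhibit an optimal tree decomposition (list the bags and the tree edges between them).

Each bag holds 2 vertices, so the decomposition has width 1, which upper-bounds the treewidth. Any graph with an edge has treewidth ≥ 1, and G has the edge a–b. The upper and lower bounds meet at 1, so that is the treewidth.

Treewidth 1.
Bags: B1 = {a, b}  B2 = {b, c}
Tree: B1–B2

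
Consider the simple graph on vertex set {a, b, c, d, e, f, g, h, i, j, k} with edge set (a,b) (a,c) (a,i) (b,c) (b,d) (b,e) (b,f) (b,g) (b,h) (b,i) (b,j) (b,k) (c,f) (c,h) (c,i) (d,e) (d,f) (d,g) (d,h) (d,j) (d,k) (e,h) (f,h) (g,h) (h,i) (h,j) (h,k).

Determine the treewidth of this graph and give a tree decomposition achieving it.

Every bag has size at most 4, so the width is 4 − 1 = 3 and tw(G) ≤ 3. On the other hand G contains the 4-clique {b, d, f, h}. A clique must lie in a single bag of any decomposition, so no decomposition can have width below 3. Hence tw(G) = 3 exactly.

Treewidth 3.
One such decomposition:
Bags: B1 = {b, d, h, j}  B2 = {b, d, f, h}  B3 = {b, c, f, h}  B4 = {b, d, h, k}  B5 = {b, d, g, h}  B6 = {b, c, h, i}  B7 = {a, b, c, i}  B8 = {b, d, e, h}
Tree: B1–B2, B2–B3, B2–B4, B4–B5, B3–B6, B6–B7, B4–B8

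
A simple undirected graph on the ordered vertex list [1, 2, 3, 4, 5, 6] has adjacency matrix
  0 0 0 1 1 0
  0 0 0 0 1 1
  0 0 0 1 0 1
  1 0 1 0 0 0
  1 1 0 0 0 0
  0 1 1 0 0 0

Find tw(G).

A width-2 tree decomposition is:
Bags: B1 = {1, 3, 4}  B2 = {1, 3, 6}  B3 = {1, 2, 6}  B4 = {1, 2, 5}
Tree: B1–B2, B2–B3, B3–B4
The largest bag has 3 vertices, giving width 2; this decomposition certifies tw(G) ≤ 2. The edges 1–4–3–6–2–5–1 form a cycle, so G is not a tree and its treewidth is at least 2. Combining the bounds, tw(G) = 2.

2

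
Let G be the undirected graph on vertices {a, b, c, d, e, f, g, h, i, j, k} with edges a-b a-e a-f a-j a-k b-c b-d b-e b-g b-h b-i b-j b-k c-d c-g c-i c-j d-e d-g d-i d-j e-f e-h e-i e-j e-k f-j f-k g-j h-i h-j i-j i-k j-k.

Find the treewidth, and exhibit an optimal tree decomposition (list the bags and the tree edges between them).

Treewidth 4.
One such decomposition:
Bags: B1 = {b, d, e, i, j}  B2 = {b, e, i, j, k}  B3 = {a, b, e, j, k}  B4 = {b, c, d, i, j}  B5 = {b, e, h, i, j}  B6 = {b, c, d, g, j}  B7 = {a, e, f, j, k}
Tree: B1–B2, B2–B3, B1–B4, B2–B5, B4–B6, B3–B7

Each bag holds 5 vertices, so the decomposition has width 4, which upper-bounds the treewidth. On the other hand G contains the 5-clique {a, e, f, j, k}. A clique must lie in a single bag of any decomposition, so no decomposition can have width below 4. The upper and lower bounds meet at 4, so that is the treewidth.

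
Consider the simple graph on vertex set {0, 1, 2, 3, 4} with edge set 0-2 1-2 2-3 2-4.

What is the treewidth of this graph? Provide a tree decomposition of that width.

Each bag holds 2 vertices, so the decomposition has width 1, which upper-bounds the treewidth. Any graph with an edge has treewidth ≥ 1, and G has the edge 2–3. Combining the bounds, tw(G) = 1.

Treewidth 1.
One such decomposition:
Bags: B1 = {2, 3}  B2 = {0, 2}  B3 = {2, 4}  B4 = {1, 2}
Tree: B1–B2, B1–B3, B1–B4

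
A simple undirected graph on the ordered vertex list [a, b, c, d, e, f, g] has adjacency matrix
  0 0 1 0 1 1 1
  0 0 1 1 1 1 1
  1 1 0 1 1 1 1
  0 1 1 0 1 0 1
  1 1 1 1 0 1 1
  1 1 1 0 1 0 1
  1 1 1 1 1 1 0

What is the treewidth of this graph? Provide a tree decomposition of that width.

Treewidth 4.
Bags: B1 = {b, c, e, f, g}  B2 = {b, c, d, e, g}  B3 = {a, c, e, f, g}
Tree: B1–B2, B1–B3

Each bag holds 5 vertices, so the decomposition has width 4, which upper-bounds the treewidth. Conversely, {b, c, d, e, g} is a clique of size 5, and the vertices of any clique must share a bag in every tree decomposition; so some bag has ≥ 5 vertices and tw(G) ≥ 4. Hence tw(G) = 4 exactly.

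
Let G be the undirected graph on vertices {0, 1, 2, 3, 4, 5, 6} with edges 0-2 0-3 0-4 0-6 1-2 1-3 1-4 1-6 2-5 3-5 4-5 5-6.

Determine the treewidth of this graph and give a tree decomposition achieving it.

Treewidth 3.
One such decomposition:
Bags: B1 = {0, 1, 3, 5}  B2 = {0, 1, 2, 5}  B3 = {0, 1, 4, 5}  B4 = {0, 1, 5, 6}
Tree: B1–B2, B2–B3, B3–B4

Every bag has size at most 4, so the width is 4 − 1 = 3 and tw(G) ≤ 3. For the lower bound: the 4 vertex sets {1,3}, {0,2}, {5}, {4} are disjoint, each induces a connected subgraph, and every pair is joined by at least one edge of G. Contracting each set to a single vertex therefore yields K_{4} as a minor, and since treewidth is minor-monotone, tw(G) ≥ tw(K_{4}) = 3. Hence tw(G) = 3 exactly.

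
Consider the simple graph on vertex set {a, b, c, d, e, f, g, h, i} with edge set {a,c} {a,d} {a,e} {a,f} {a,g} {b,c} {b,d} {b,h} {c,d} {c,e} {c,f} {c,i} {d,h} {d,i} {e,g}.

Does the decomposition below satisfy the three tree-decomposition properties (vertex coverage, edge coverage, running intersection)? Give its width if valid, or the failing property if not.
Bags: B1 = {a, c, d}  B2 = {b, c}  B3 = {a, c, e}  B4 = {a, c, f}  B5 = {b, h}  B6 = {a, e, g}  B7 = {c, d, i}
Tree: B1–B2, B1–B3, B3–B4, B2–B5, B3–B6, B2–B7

No — edge (d,b) lies in no bag.

A tree decomposition must satisfy three properties: every vertex lies in some bag; for every edge, both endpoints lie together in some bag; and for every vertex, the bags containing it form a connected subtree. Here edge (d,b) lies in no bag, so the decomposition is invalid.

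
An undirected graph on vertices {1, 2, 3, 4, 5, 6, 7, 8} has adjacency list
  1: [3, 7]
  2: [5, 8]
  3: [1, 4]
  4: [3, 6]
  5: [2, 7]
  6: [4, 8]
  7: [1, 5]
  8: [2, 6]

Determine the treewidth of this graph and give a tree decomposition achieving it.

Treewidth 2.
Bags: B1 = {1, 5, 7}  B2 = {1, 3, 5}  B3 = {3, 4, 5}  B4 = {4, 5, 6}  B5 = {5, 6, 8}  B6 = {2, 5, 8}
Tree: B1–B2, B2–B3, B3–B4, B4–B5, B5–B6

The largest bag has 3 vertices, giving width 2; this decomposition certifies tw(G) ≤ 2. Since 5–7–1–3–4–6–8–2–5 is a cycle in G, G is not acyclic. Forests are exactly the graphs of treewidth ≤ 1, so tw(G) ≥ 2. Therefore the treewidth is 2.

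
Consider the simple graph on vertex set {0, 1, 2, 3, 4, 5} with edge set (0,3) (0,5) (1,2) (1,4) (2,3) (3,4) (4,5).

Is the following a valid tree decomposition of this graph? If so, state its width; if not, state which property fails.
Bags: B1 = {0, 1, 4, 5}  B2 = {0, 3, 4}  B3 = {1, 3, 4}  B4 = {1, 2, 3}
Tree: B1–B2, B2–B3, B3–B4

No — bags containing vertex 1 are not connected in the tree.

A tree decomposition must satisfy three properties: every vertex lies in some bag; for every edge, both endpoints lie together in some bag; and for every vertex, the bags containing it form a connected subtree. Here bags containing vertex 1 are not connected in the tree, so the decomposition is invalid.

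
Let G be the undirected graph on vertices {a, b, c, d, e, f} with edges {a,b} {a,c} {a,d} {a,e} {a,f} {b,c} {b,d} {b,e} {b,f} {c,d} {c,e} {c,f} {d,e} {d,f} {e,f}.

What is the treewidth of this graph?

A width-5 tree decomposition is:
Bags: B1 = {a, b, c, d, e, f}
Tree: (single bag)
A single bag containing all 6 vertices is trivially a valid decomposition of width 5. On the other hand G contains the 6-clique {a, b, c, d, e, f}. A clique must lie in a single bag of any decomposition, so no decomposition can have width below 5. Combining the bounds, tw(G) = 5.

5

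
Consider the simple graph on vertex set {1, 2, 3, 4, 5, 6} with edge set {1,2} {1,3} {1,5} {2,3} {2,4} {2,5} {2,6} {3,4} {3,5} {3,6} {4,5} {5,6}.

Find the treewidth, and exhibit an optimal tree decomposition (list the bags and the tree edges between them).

Treewidth 3.
One optimal decomposition is:
Bags: B1 = {1, 2, 3, 5}  B2 = {2, 3, 5, 6}  B3 = {2, 3, 4, 5}
Tree: B1–B2, B2–B3

Every bag has size at most 4, so the width is 4 − 1 = 3 and tw(G) ≤ 3. For the lower bound, the 4 vertices {1, 2, 3, 5} are pairwise adjacent, and any tree decomposition puts a clique entirely inside one bag — forcing width ≥ 3. Combining the bounds, tw(G) = 3.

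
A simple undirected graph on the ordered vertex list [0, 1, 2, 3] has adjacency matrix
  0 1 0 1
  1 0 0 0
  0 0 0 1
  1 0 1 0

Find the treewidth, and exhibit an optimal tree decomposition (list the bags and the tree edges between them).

Treewidth 1.
One such decomposition:
Bags: B1 = {0, 3}  B2 = {0, 1}  B3 = {2, 3}
Tree: B1–B2, B1–B3

Every bag has size at most 2, so the width is 2 − 1 = 1 and tw(G) ≤ 1. G has an edge, so its treewidth is at least 1. Hence tw(G) = 1 exactly.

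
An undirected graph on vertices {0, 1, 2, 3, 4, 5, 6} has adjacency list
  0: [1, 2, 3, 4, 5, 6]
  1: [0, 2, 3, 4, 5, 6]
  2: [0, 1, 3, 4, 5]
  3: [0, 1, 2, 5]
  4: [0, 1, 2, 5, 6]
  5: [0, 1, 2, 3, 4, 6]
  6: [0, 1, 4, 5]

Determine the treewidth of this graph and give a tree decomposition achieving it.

Each bag holds 5 vertices, so the decomposition has width 4, which upper-bounds the treewidth. For the lower bound, the 5 vertices {0, 1, 2, 3, 5} are pairwise adjacent, and any tree decomposition puts a clique entirely inside one bag — forcing width ≥ 4. Combining the bounds, tw(G) = 4.

Treewidth 4.
Bags: B1 = {0, 1, 2, 4, 5}  B2 = {0, 1, 2, 3, 5}  B3 = {0, 1, 4, 5, 6}
Tree: B1–B2, B1–B3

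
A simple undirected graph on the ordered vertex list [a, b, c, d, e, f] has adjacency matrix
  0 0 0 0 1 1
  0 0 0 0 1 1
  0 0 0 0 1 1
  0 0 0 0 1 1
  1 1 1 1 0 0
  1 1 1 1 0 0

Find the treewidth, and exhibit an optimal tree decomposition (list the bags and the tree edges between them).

Each bag holds 3 vertices, so the decomposition has width 2, which upper-bounds the treewidth. The edges f–d–e–b–f form a cycle, so G is not a tree and its treewidth is at least 2. Therefore the treewidth is 2.

Treewidth 2.
One such decomposition:
Bags: B1 = {d, e, f}  B2 = {b, e, f}  B3 = {a, e, f}  B4 = {c, e, f}
Tree: B1–B2, B2–B3, B3–B4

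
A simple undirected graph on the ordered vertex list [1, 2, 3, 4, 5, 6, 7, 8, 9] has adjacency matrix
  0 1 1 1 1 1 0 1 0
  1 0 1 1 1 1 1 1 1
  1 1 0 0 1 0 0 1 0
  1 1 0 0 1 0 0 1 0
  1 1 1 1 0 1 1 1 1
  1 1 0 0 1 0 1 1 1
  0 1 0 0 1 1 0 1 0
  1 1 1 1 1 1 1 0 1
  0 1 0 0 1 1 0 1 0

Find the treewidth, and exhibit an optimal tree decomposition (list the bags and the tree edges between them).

Treewidth 4.
One such decomposition:
Bags: B1 = {1, 2, 5, 6, 8}  B2 = {1, 2, 4, 5, 8}  B3 = {2, 5, 6, 7, 8}  B4 = {2, 5, 6, 8, 9}  B5 = {1, 2, 3, 5, 8}
Tree: B1–B2, B1–B3, B3–B4, B1–B5

Each bag holds 5 vertices, so the decomposition has width 4, which upper-bounds the treewidth. On the other hand G contains the 5-clique {1, 2, 3, 5, 8}. A clique must lie in a single bag of any decomposition, so no decomposition can have width below 4. Combining the bounds, tw(G) = 4.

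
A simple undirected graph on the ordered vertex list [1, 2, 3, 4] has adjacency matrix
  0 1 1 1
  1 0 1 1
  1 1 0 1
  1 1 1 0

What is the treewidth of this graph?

3

A width-3 tree decomposition is:
Bags: B1 = {1, 2, 3, 4}
Tree: (single bag)
A single bag containing all 4 vertices is trivially a valid decomposition of width 3. On the other hand G contains the 4-clique {1, 2, 3, 4}. A clique must lie in a single bag of any decomposition, so no decomposition can have width below 3. Combining the bounds, tw(G) = 3.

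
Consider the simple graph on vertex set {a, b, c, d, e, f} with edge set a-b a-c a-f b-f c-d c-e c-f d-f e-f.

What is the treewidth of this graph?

A width-2 tree decomposition is:
Bags: B1 = {a, c, f}  B2 = {c, d, f}  B3 = {a, b, f}  B4 = {c, e, f}
Tree: B1–B2, B1–B3, B2–B4
The largest bag has 3 vertices, giving width 2; this decomposition certifies tw(G) ≤ 2. For the lower bound, the 3 vertices {c, d, f} are pairwise adjacent, and any tree decomposition puts a clique entirely inside one bag — forcing width ≥ 2. Combining the bounds, tw(G) = 2.

2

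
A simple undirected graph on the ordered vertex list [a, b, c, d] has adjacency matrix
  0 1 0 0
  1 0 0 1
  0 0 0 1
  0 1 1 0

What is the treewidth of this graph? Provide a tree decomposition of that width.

Treewidth 1.
One such decomposition:
Bags: B1 = {a, b}  B2 = {b, d}  B3 = {c, d}
Tree: B1–B2, B2–B3

Each bag holds 2 vertices, so the decomposition has width 1, which upper-bounds the treewidth. G has an edge, so its treewidth is at least 1. Therefore the treewidth is 1.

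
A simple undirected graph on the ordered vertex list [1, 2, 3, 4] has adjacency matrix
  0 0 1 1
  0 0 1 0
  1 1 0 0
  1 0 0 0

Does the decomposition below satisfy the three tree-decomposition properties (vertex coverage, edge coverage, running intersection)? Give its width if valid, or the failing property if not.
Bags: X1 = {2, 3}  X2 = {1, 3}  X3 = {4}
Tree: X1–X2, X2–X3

A tree decomposition must satisfy three properties: every vertex lies in some bag; for every edge, both endpoints lie together in some bag; and for every vertex, the bags containing it form a connected subtree. Here edge (1,4) lies in no bag, so the decomposition is invalid.

No — edge (1,4) lies in no bag.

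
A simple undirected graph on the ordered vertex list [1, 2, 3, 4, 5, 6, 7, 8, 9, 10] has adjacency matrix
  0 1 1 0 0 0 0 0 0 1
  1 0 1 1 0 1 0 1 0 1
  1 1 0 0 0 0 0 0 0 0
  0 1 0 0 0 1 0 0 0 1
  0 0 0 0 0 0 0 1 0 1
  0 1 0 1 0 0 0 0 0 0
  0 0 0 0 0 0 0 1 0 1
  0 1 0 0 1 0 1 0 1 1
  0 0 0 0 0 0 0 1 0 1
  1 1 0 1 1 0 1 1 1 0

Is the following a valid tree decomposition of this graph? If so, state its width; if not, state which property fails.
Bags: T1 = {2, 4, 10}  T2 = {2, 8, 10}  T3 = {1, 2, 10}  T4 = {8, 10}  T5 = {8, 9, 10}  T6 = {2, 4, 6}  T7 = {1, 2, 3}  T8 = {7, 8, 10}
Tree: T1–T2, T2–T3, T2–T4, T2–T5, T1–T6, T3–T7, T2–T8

No — vertex 5 appears in no bag.

A tree decomposition must satisfy three properties: every vertex lies in some bag; for every edge, both endpoints lie together in some bag; and for every vertex, the bags containing it form a connected subtree. Here vertex 5 appears in no bag, so the decomposition is invalid.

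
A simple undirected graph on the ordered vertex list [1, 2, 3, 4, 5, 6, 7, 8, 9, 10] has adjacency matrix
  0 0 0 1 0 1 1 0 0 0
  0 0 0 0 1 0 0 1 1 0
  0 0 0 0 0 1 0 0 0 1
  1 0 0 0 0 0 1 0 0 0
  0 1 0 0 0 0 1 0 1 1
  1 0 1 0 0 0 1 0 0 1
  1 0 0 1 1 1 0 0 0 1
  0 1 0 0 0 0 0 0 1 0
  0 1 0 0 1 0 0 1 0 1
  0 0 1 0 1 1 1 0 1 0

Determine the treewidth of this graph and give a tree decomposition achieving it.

Every bag has size at most 3, so the width is 3 − 1 = 2 and tw(G) ≤ 2. Conversely, {2, 8, 9} is a clique of size 3, and the vertices of any clique must share a bag in every tree decomposition; so some bag has ≥ 3 vertices and tw(G) ≥ 2. Therefore the treewidth is 2.

Treewidth 2.
One such decomposition:
Bags: B1 = {6, 7, 10}  B2 = {5, 7, 10}  B3 = {1, 6, 7}  B4 = {5, 9, 10}  B5 = {3, 6, 10}  B6 = {2, 5, 9}  B7 = {1, 4, 7}  B8 = {2, 8, 9}
Tree: B1–B2, B1–B3, B2–B4, B1–B5, B4–B6, B3–B7, B6–B8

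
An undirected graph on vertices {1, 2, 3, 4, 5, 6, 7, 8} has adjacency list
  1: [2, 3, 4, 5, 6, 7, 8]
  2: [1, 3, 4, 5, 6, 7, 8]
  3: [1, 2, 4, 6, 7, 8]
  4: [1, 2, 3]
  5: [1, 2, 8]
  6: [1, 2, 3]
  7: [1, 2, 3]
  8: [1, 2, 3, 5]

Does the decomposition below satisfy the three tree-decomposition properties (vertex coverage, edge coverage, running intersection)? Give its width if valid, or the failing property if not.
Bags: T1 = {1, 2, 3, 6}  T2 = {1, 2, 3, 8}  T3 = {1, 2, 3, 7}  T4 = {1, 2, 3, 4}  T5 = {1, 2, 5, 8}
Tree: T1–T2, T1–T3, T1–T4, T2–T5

Yes; width 3.

Vertex coverage: the bags together contain {1, 2, 3, 4, 5, 6, 7, 8}, the full vertex set. Edge coverage: each edge of G has both endpoints in at least one bag. Running intersection: for every vertex, the bags containing it form a connected subtree. All three properties hold, so this is a valid tree decomposition of width max|bag| − 1 = 3, and hence tw(G) ≤ 3.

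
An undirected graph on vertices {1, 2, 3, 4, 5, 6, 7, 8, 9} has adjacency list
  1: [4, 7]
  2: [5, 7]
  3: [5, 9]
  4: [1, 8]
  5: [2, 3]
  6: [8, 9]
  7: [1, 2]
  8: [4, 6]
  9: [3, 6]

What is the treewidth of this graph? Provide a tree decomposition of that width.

Each bag holds 3 vertices, so the decomposition has width 2, which upper-bounds the treewidth. Since 3–9–6–8–4–1–7–2–5–3 is a cycle in G, G is not acyclic. Forests are exactly the graphs of treewidth ≤ 1, so tw(G) ≥ 2. Therefore the treewidth is 2.

Treewidth 2.
One optimal decomposition is:
Bags: B1 = {3, 6, 9}  B2 = {3, 6, 8}  B3 = {3, 4, 8}  B4 = {1, 3, 4}  B5 = {1, 3, 7}  B6 = {2, 3, 7}  B7 = {2, 3, 5}
Tree: B1–B2, B2–B3, B3–B4, B4–B5, B5–B6, B6–B7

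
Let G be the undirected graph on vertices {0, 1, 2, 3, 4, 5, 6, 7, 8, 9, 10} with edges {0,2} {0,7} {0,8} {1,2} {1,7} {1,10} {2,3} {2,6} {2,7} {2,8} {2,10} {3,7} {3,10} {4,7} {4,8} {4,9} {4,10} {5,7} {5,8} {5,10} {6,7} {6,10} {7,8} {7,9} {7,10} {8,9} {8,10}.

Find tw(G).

3

A width-3 tree decomposition is:
Bags: B1 = {2, 7, 8, 10}  B2 = {4, 7, 8, 10}  B3 = {0, 2, 7, 8}  B4 = {5, 7, 8, 10}  B5 = {1, 2, 7, 10}  B6 = {2, 6, 7, 10}  B7 = {4, 7, 8, 9}  B8 = {2, 3, 7, 10}
Tree: B1–B2, B1–B3, B1–B4, B1–B5, B1–B6, B2–B7, B1–B8
Every bag has size at most 4, so the width is 4 − 1 = 3 and tw(G) ≤ 3. On the other hand G contains the 4-clique {0, 2, 7, 8}. A clique must lie in a single bag of any decomposition, so no decomposition can have width below 3. Therefore the treewidth is 3.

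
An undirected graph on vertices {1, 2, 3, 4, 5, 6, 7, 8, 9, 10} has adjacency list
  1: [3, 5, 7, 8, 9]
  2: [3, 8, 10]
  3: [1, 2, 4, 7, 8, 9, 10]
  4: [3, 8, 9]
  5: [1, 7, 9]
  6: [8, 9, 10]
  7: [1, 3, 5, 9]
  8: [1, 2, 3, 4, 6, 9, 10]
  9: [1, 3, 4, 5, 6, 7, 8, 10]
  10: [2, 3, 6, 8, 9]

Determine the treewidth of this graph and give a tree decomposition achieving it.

Treewidth 3.
One optimal decomposition is:
Bags: B1 = {3, 8, 9, 10}  B2 = {3, 4, 8, 9}  B3 = {1, 3, 8, 9}  B4 = {1, 3, 7, 9}  B5 = {1, 5, 7, 9}  B6 = {2, 3, 8, 10}  B7 = {6, 8, 9, 10}
Tree: B1–B2, B2–B3, B3–B4, B4–B5, B1–B6, B1–B7

Every bag has size at most 4, so the width is 4 − 1 = 3 and tw(G) ≤ 3. Conversely, {1, 3, 8, 9} is a clique of size 4, and the vertices of any clique must share a bag in every tree decomposition; so some bag has ≥ 4 vertices and tw(G) ≥ 3. Combining the bounds, tw(G) = 3.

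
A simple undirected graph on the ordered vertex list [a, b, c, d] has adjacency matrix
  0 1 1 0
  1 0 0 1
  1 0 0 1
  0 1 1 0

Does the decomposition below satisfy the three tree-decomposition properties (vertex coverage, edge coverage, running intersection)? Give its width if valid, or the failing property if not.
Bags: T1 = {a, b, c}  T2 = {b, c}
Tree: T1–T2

No — vertex d appears in no bag.

A tree decomposition must satisfy three properties: every vertex lies in some bag; for every edge, both endpoints lie together in some bag; and for every vertex, the bags containing it form a connected subtree. Here vertex d appears in no bag, so the decomposition is invalid.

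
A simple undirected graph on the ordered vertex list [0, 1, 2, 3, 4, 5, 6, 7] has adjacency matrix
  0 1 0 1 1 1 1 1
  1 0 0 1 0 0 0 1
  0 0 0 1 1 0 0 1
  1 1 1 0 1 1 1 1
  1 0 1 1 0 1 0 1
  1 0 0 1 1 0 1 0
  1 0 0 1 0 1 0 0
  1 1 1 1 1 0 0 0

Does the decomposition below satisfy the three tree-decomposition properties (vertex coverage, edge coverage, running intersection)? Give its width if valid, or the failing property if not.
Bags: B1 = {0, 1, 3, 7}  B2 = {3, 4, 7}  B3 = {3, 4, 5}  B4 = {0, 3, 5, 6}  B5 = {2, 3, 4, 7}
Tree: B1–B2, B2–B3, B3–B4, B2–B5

No — edge (0,4) lies in no bag.

A tree decomposition must satisfy three properties: every vertex lies in some bag; for every edge, both endpoints lie together in some bag; and for every vertex, the bags containing it form a connected subtree. Here edge (0,4) lies in no bag, so the decomposition is invalid.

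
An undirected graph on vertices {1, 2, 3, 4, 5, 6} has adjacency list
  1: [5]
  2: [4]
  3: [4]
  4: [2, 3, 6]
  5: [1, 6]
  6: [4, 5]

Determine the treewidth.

1

A width-1 tree decomposition is:
Bags: B1 = {5, 6}  B2 = {1, 5}  B3 = {4, 6}  B4 = {2, 4}  B5 = {3, 4}
Tree: B1–B2, B1–B3, B3–B4, B4–B5
The largest bag has 2 vertices, giving width 1; this decomposition certifies tw(G) ≤ 1. G has an edge, so its treewidth is at least 1. Therefore the treewidth is 1.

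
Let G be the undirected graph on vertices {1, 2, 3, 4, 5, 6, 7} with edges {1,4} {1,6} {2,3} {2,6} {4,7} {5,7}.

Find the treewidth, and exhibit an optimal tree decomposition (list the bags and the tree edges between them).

Treewidth 1.
One such decomposition:
Bags: B1 = {5, 7}  B2 = {4, 7}  B3 = {1, 4}  B4 = {1, 6}  B5 = {2, 6}  B6 = {2, 3}
Tree: B1–B2, B2–B3, B3–B4, B4–B5, B5–B6

Each bag holds 2 vertices, so the decomposition has width 1, which upper-bounds the treewidth. Any graph with an edge has treewidth ≥ 1, and G has the edge 5–7. Combining the bounds, tw(G) = 1.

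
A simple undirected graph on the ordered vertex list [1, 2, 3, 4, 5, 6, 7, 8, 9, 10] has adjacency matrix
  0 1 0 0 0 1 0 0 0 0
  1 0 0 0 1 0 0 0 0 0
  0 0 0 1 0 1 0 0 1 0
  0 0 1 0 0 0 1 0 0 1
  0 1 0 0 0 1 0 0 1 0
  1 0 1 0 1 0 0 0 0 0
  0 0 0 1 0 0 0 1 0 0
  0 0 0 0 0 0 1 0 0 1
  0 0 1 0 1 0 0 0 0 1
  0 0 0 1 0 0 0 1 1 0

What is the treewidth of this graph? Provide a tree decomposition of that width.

Every bag has size at most 3, so the width is 3 − 1 = 2 and tw(G) ≤ 2. For the lower bound, G contains the cycle 7–8–10–4–7, so G is not a forest; only forests have treewidth ≤ 1, hence tw(G) ≥ 2. Combining the bounds, tw(G) = 2.

Treewidth 2.
One optimal decomposition is:
Bags: B1 = {4, 7, 8}  B2 = {4, 8, 10}  B3 = {3, 4, 10}  B4 = {3, 9, 10}  B5 = {3, 6, 9}  B6 = {5, 6, 9}  B7 = {1, 5, 6}  B8 = {1, 2, 5}
Tree: B1–B2, B2–B3, B3–B4, B4–B5, B5–B6, B6–B7, B7–B8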